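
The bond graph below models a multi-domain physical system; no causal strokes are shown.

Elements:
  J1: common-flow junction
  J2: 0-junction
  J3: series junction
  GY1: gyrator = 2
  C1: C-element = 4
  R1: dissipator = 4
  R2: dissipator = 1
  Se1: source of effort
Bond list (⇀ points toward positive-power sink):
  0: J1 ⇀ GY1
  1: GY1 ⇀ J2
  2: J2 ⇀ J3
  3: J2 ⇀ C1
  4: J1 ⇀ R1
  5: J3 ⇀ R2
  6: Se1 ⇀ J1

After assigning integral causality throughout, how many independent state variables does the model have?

b6 stroke at J1  (Se1: effort source, stroke at far end)
b3 stroke at J2  (C1: C, integral causality)
b1 stroke at GY1  (0-jn J2 has e-setter on 3)
b2 stroke at J3  (J2 effort already set via bond 3)
b5 stroke at R2  (J3 needs exactly one f-in)
b0 stroke at GY1  (GY1 both-in/both-out from 1)
b4 stroke at J1  (J1: bond 0 brought flow, rest push out)

1  (C1 all integral)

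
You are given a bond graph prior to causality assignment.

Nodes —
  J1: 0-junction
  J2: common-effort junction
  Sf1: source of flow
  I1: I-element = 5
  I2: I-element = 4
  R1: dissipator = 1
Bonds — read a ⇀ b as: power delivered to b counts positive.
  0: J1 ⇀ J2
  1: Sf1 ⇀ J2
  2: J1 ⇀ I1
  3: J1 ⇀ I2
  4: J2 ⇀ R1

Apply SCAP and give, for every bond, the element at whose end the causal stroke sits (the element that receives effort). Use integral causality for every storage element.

β1 |Sf1  (source Sf1 imposes f)
β2 |I1  (I1: I, integral causality)
β3 |I2  (I2: I, integral causality)
β0 |J1  (J1: last free bond brings effort in)
β4 |J2  (J2 needs exactly one e-in)

b0 stroke→J1
b1 stroke→Sf1
b2 stroke→I1
b3 stroke→I2
b4 stroke→J2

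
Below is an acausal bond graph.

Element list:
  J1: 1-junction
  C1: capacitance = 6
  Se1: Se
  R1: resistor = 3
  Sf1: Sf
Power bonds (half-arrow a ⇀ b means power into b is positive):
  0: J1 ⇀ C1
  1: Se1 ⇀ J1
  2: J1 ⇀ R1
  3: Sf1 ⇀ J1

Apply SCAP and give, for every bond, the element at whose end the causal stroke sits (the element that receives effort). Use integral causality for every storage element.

#0 |J1
#1 |J1
#2 |J1
#3 |Sf1

β1 →J1  (Se1: effort source, stroke at far end)
β3 →Sf1  (Sf1 fixes flow; stroke at Sf1)
β0 →J1  (1-jn J1 has f-setter on 3)
β2 →J1  (J1: bond 3 brought flow, rest push out)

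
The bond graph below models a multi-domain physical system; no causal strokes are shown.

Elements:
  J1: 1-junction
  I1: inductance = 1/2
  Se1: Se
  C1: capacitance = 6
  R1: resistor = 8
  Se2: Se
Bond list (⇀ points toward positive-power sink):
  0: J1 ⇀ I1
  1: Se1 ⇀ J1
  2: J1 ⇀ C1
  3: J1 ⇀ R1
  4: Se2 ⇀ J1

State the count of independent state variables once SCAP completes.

2  (C1, I1 all integral)

#1 →J1  (Se1: effort source, stroke at far end)
#4 →J1  (source Se2 imposes e)
#0 →I1  (I1: I, integral causality)
#2 →J1  (J1: bond 0 brought flow, rest push out)
#3 →J1  (J1 flow already set via bond 0)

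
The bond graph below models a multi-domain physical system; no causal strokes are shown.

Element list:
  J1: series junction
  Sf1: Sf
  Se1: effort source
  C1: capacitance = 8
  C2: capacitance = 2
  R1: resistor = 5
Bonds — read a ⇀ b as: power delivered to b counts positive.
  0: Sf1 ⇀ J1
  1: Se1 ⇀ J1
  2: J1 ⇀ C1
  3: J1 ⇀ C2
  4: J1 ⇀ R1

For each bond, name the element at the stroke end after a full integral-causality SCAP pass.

b0 →Sf1  (source Sf1 imposes f)
b1 →J1  (Se1: effort source, stroke at far end)
b2 →J1  (J1: bond 0 brought flow, rest push out)
b3 →J1  (J1 flow already set via bond 0)
b4 →J1  (1-jn J1 has f-setter on 0)

b0 |Sf1
b1 |J1
b2 |J1
b3 |J1
b4 |J1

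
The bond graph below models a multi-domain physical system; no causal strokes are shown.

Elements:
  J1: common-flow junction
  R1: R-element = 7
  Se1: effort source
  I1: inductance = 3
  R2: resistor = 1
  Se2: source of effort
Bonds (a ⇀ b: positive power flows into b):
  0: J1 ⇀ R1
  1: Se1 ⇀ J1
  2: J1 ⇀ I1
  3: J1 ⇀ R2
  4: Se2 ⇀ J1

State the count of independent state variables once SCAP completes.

bond 1 stroke at J1  (Se1 fixes effort; stroke away)
bond 4 stroke at J1  (Se2 fixes effort; stroke away)
bond 2 stroke at I1  (I1 outputs flow p/I1)
bond 0 stroke at J1  (1-jn J1 has f-setter on 2)
bond 3 stroke at J1  (common-f at J1 fixed by 2)

1  (I1 all integral)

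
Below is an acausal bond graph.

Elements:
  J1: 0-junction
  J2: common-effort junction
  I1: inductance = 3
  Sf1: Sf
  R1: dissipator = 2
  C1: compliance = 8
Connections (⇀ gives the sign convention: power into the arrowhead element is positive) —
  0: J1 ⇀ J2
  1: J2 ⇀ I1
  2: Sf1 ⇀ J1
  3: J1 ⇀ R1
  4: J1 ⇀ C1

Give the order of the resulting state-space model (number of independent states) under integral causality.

2  (C1, I1 all integral)

β2 →Sf1  (Sf1 fixes flow; stroke at Sf1)
β1 →I1  (I1 integral (f out))
β0 →J2  (only one effort-in slot at J2)
β4 →J1  (prefer integral on C1)
β3 →R1  (common-e at J1 fixed by 4)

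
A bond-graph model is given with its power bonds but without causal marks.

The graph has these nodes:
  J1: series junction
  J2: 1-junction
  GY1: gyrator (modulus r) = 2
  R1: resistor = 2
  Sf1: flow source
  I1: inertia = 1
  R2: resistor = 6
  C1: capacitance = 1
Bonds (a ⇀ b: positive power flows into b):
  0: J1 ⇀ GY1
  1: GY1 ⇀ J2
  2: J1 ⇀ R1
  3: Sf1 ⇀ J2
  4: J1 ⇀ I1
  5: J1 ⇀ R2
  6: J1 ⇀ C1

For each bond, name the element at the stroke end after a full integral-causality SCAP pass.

b3 →Sf1  (source Sf1 imposes f)
b1 →J2  (1-jn J2 has f-setter on 3)
b0 →J1  (GY1: gyrator matches bond 1)
b4 →I1  (I1: I, integral causality)
b2 →J1  (J1 flow already set via bond 4)
b5 →J1  (common-f at J1 fixed by 4)
b6 →J1  (J1: bond 4 brought flow, rest push out)

b0 →J1
b1 →J2
b2 →J1
b3 →Sf1
b4 →I1
b5 →J1
b6 →J1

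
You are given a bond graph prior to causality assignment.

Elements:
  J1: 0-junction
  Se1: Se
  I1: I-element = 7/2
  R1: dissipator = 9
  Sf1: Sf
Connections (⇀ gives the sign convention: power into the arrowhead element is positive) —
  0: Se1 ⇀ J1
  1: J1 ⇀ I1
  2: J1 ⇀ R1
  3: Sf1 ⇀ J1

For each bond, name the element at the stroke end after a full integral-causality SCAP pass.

#0 →J1
#1 →I1
#2 →R1
#3 →Sf1

#0 stroke at J1  (Se1 fixes effort; stroke away)
#3 stroke at Sf1  (source Sf1 imposes f)
#1 stroke at I1  (J1 effort already set via bond 0)
#2 stroke at R1  (common-e at J1 fixed by 0)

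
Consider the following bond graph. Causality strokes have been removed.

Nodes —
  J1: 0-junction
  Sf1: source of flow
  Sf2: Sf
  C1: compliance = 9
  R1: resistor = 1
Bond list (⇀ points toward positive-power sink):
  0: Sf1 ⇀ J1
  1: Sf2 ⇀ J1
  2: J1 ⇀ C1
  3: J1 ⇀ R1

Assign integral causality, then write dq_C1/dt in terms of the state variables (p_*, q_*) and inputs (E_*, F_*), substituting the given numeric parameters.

dq_C1/dt = F_Sf1 + F_Sf2 - q_C1/9

b0 stroke at Sf1  (source Sf1 imposes f)
b1 stroke at Sf2  (Sf2: flow source, stroke at near end)
b2 stroke at J1  (C1: C, integral causality)
b3 stroke at R1  (J1: bond 2 brought effort, rest push out)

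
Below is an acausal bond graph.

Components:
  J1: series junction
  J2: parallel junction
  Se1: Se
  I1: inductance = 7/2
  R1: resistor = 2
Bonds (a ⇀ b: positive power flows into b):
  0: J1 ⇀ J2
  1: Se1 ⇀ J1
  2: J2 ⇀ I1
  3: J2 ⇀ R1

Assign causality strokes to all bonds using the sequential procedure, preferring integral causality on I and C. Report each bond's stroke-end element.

bond 0 stroke at J2
bond 1 stroke at J1
bond 2 stroke at I1
bond 3 stroke at R1

b1 |J1  (source Se1 imposes e)
b0 |J2  (only one flow-in slot at J1)
b2 |I1  (0-jn J2 has e-setter on 0)
b3 |R1  (0-jn J2 has e-setter on 0)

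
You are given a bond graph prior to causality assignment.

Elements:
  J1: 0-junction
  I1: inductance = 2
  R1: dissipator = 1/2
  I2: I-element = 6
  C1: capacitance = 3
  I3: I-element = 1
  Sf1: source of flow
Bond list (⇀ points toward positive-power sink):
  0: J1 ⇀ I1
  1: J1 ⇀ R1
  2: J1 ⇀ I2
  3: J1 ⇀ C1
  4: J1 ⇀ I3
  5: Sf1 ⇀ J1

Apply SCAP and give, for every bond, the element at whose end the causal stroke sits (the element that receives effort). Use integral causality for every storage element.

β5 stroke→Sf1  (Sf1: flow source, stroke at near end)
β0 stroke→I1  (prefer integral on I1)
β2 stroke→I2  (I2 outputs flow p/I2)
β3 stroke→J1  (C1: C, integral causality)
β1 stroke→R1  (0-jn J1 has e-setter on 3)
β4 stroke→I3  (J1: bond 3 brought effort, rest push out)

bond 0 →I1
bond 1 →R1
bond 2 →I2
bond 3 →J1
bond 4 →I3
bond 5 →Sf1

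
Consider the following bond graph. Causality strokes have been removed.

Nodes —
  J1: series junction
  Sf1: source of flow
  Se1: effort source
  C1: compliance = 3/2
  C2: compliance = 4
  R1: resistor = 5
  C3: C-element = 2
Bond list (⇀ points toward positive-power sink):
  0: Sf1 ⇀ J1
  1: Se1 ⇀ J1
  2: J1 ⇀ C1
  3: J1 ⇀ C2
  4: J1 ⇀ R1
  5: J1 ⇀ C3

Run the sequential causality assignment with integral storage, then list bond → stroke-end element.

#0 stroke→Sf1  (Sf1 fixes flow; stroke at Sf1)
#1 stroke→J1  (Se1 (Se) sets effort on bond)
#2 stroke→J1  (J1: bond 0 brought flow, rest push out)
#3 stroke→J1  (J1 flow already set via bond 0)
#4 stroke→J1  (J1 flow already set via bond 0)
#5 stroke→J1  (J1: bond 0 brought flow, rest push out)

b0 →Sf1
b1 →J1
b2 →J1
b3 →J1
b4 →J1
b5 →J1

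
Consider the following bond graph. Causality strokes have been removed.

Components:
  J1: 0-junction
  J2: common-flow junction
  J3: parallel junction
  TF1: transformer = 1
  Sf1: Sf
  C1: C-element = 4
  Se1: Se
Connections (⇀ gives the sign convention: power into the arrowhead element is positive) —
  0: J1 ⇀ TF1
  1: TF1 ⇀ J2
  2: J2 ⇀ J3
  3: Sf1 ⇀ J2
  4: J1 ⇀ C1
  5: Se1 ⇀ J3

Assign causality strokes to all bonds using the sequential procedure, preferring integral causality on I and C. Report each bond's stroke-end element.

#3 →Sf1  (Sf1: flow source, stroke at near end)
#5 →J3  (Se1 fixes effort; stroke away)
#1 →J2  (J2: bond 3 brought flow, rest push out)
#2 →J2  (J2: bond 3 brought flow, rest push out)
#0 →TF1  (through TF1, causality passes straight; one stroke at TF1)
#4 →J1  (J1 needs exactly one e-in)

β0 stroke at TF1
β1 stroke at J2
β2 stroke at J2
β3 stroke at Sf1
β4 stroke at J1
β5 stroke at J3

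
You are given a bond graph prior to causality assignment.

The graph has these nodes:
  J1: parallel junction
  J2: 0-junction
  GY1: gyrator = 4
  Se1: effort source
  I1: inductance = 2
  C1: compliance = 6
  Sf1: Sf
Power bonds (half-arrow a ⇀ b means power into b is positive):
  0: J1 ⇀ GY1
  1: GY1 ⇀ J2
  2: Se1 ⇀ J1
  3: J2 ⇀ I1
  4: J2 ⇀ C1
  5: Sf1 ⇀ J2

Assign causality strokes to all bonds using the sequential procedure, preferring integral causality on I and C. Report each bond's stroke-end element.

#0 →GY1
#1 →GY1
#2 →J1
#3 →I1
#4 →J2
#5 →Sf1

β2 stroke→J1  (Se1: effort source, stroke at far end)
β5 stroke→Sf1  (Sf1: flow source, stroke at near end)
β0 stroke→GY1  (J1 effort already set via bond 2)
β1 stroke→GY1  (GY GY1: same side as bond 0)
β3 stroke→I1  (I1: I, integral causality)
β4 stroke→J2  (J2 needs exactly one e-in)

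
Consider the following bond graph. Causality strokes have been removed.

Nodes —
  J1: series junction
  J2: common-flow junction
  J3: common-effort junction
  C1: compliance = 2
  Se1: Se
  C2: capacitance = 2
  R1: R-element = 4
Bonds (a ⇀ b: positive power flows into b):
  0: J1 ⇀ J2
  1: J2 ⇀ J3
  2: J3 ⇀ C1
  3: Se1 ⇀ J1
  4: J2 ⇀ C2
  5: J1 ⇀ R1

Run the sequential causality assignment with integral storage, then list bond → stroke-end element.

β3 stroke at J1  (Se1 (Se) sets effort on bond)
β2 stroke at J3  (C1 integral (e out))
β1 stroke at J2  (J3: bond 2 brought effort, rest push out)
β4 stroke at J2  (C2 integral (e out))
β0 stroke at J1  (J2: last free bond brings flow in)
β5 stroke at R1  (closing 1-jn rule on J1)

b0 stroke at J1
b1 stroke at J2
b2 stroke at J3
b3 stroke at J1
b4 stroke at J2
b5 stroke at R1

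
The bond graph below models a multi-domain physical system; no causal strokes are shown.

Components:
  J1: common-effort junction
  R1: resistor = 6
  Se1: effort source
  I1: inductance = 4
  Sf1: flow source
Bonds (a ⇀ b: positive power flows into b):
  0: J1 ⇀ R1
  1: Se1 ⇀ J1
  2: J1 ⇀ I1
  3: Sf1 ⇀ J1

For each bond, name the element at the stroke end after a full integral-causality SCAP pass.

bond 1 →J1  (Se1 (Se) sets effort on bond)
bond 3 →Sf1  (source Sf1 imposes f)
bond 0 →R1  (J1 effort already set via bond 1)
bond 2 →I1  (common-e at J1 fixed by 1)

b0 →R1
b1 →J1
b2 →I1
b3 →Sf1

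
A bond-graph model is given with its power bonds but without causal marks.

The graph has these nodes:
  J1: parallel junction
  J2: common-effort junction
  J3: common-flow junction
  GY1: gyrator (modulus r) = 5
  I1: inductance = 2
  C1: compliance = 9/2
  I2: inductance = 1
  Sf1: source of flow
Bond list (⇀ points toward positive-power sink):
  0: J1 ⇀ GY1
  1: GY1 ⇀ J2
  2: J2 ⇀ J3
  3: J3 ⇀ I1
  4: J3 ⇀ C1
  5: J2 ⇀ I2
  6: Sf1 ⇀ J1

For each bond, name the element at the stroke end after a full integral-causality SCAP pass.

bond 0 →J1
bond 1 →J2
bond 2 →J3
bond 3 →I1
bond 4 →J3
bond 5 →I2
bond 6 →Sf1

β6 stroke at Sf1  (Sf1: flow source, stroke at near end)
β0 stroke at J1  (only one effort-in slot at J1)
β1 stroke at J2  (GY GY1: same side as bond 0)
β2 stroke at J3  (J2 effort already set via bond 1)
β5 stroke at I2  (J2 effort already set via bond 1)
β3 stroke at I1  (I1 outputs flow p/I1)
β4 stroke at J3  (common-f at J3 fixed by 3)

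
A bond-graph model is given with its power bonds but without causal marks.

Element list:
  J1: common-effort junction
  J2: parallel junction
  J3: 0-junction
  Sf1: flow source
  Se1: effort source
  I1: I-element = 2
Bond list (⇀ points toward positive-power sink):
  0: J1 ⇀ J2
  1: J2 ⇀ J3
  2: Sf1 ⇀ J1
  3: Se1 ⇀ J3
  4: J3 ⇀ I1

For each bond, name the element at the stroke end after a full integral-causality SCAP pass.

#0 stroke at J1
#1 stroke at J2
#2 stroke at Sf1
#3 stroke at J3
#4 stroke at I1

β2 stroke at Sf1  (Sf1 fixes flow; stroke at Sf1)
β3 stroke at J3  (Se1 (Se) sets effort on bond)
β0 stroke at J1  (closing 0-jn rule on J1)
β1 stroke at J2  (only one effort-in slot at J2)
β4 stroke at I1  (J3: bond 3 brought effort, rest push out)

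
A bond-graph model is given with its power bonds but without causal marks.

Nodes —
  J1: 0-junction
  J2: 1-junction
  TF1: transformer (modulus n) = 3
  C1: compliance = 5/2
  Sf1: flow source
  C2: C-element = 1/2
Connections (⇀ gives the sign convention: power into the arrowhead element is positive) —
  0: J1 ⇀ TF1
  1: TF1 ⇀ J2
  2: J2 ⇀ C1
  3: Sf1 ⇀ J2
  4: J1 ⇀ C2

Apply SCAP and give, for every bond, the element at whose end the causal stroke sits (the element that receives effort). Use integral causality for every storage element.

β3 →Sf1  (Sf1 fixes flow; stroke at Sf1)
β1 →J2  (1-jn J2 has f-setter on 3)
β2 →J2  (1-jn J2 has f-setter on 3)
β0 →TF1  (TF1: transformer flips bond 1)
β4 →J1  (J1: last free bond brings effort in)

β0 stroke→TF1
β1 stroke→J2
β2 stroke→J2
β3 stroke→Sf1
β4 stroke→J1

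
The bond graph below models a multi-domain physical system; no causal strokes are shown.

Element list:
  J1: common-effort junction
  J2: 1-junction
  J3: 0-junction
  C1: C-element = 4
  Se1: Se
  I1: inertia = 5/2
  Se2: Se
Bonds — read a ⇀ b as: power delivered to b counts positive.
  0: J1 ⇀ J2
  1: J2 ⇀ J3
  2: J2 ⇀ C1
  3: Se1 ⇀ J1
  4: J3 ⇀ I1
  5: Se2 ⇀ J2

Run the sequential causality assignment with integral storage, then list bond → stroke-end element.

β0 stroke→J2
β1 stroke→J3
β2 stroke→J2
β3 stroke→J1
β4 stroke→I1
β5 stroke→J2

b3 |J1  (source Se1 imposes e)
b5 |J2  (Se2: effort source, stroke at far end)
b0 |J2  (J1: bond 3 brought effort, rest push out)
b2 |J2  (C1 integral (e out))
b1 |J3  (only one flow-in slot at J2)
b4 |I1  (J3 effort already set via bond 1)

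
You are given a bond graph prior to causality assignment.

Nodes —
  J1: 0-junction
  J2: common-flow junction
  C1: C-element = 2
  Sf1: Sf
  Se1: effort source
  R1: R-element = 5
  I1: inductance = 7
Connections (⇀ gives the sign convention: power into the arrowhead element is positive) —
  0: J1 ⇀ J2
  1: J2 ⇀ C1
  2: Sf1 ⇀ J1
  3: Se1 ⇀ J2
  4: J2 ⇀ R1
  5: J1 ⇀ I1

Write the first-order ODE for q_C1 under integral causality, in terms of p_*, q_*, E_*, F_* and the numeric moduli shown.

β2 →Sf1  (Sf1: flow source, stroke at near end)
β3 →J2  (Se1 (Se) sets effort on bond)
β1 →J2  (C1 outputs effort q/C1)
β5 →I1  (I1: I, integral causality)
β0 →J1  (J1 needs exactly one e-in)
β4 →J2  (common-f at J2 fixed by 0)

dq_C1/dt = F_Sf1 - p_I1/7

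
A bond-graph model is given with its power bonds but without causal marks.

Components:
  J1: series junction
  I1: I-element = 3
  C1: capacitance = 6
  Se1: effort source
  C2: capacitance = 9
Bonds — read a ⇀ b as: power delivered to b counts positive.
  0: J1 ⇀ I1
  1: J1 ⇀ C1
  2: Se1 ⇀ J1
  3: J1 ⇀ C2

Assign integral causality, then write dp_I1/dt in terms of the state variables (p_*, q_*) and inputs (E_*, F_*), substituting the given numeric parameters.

bond 2 |J1  (Se1 (Se) sets effort on bond)
bond 0 |I1  (I1: I, integral causality)
bond 1 |J1  (1-jn J1 has f-setter on 0)
bond 3 |J1  (common-f at J1 fixed by 0)

dp_I1/dt = E_Se1 - q_C1/6 - q_C2/9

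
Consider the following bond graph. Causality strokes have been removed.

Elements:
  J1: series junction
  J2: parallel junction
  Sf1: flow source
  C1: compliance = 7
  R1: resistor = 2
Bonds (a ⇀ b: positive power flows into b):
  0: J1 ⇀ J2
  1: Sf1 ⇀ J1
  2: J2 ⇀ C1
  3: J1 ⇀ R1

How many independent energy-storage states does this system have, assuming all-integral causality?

1  (C1 all integral)

#1 →Sf1  (Sf1 fixes flow; stroke at Sf1)
#0 →J1  (J1: bond 1 brought flow, rest push out)
#3 →J1  (J1: bond 1 brought flow, rest push out)
#2 →J2  (closing 0-jn rule on J2)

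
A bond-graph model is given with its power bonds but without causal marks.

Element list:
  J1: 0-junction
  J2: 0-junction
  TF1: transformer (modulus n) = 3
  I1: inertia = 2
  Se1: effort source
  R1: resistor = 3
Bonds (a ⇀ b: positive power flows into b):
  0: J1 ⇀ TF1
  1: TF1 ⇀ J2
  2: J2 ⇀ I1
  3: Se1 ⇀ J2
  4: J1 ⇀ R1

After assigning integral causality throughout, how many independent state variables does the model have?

1  (I1 all integral)

bond 3 stroke at J2  (Se1 (Se) sets effort on bond)
bond 1 stroke at TF1  (J2 effort already set via bond 3)
bond 2 stroke at I1  (J2: bond 3 brought effort, rest push out)
bond 0 stroke at J1  (through TF1, causality passes straight; one stroke at TF1)
bond 4 stroke at R1  (0-jn J1 has e-setter on 0)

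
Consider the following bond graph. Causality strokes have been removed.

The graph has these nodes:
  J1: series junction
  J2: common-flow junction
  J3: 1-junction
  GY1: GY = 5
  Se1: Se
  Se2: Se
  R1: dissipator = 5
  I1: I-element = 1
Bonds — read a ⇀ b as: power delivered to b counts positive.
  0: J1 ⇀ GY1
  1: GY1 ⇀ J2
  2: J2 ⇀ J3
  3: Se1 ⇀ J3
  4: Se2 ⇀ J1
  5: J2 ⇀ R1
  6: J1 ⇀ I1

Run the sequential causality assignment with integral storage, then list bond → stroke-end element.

β3 →J3  (Se1 (Se) sets effort on bond)
β4 →J1  (Se2 (Se) sets effort on bond)
β2 →J2  (only one flow-in slot at J3)
β6 →I1  (prefer integral on I1)
β0 →J1  (common-f at J1 fixed by 6)
β1 →J2  (GY GY1: same side as bond 0)
β5 →R1  (only one flow-in slot at J2)

b0 |J1
b1 |J2
b2 |J2
b3 |J3
b4 |J1
b5 |R1
b6 |I1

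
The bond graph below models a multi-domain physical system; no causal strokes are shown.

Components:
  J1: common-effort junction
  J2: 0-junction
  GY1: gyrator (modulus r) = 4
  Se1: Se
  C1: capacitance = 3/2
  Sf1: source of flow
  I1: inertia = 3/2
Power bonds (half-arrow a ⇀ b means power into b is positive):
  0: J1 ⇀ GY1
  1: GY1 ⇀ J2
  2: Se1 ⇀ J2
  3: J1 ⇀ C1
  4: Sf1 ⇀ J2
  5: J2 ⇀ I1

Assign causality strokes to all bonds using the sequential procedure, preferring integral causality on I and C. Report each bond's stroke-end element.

β0 stroke→GY1
β1 stroke→GY1
β2 stroke→J2
β3 stroke→J1
β4 stroke→Sf1
β5 stroke→I1

#2 →J2  (source Se1 imposes e)
#4 →Sf1  (source Sf1 imposes f)
#1 →GY1  (J2: bond 2 brought effort, rest push out)
#5 →I1  (common-e at J2 fixed by 2)
#0 →GY1  (GY1: gyrator matches bond 1)
#3 →J1  (only one effort-in slot at J1)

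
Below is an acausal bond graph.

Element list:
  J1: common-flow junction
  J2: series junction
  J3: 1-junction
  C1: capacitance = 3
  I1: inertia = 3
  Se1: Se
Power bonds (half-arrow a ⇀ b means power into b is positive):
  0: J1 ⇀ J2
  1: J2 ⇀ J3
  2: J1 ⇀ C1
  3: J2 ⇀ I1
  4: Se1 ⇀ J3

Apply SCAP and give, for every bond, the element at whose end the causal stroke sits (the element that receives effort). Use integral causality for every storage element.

bond 4 →J3  (Se1 (Se) sets effort on bond)
bond 1 →J2  (J3 needs exactly one f-in)
bond 2 →J1  (C1: C, integral causality)
bond 0 →J2  (only one flow-in slot at J1)
bond 3 →I1  (J2: last free bond brings flow in)

#0 |J2
#1 |J2
#2 |J1
#3 |I1
#4 |J3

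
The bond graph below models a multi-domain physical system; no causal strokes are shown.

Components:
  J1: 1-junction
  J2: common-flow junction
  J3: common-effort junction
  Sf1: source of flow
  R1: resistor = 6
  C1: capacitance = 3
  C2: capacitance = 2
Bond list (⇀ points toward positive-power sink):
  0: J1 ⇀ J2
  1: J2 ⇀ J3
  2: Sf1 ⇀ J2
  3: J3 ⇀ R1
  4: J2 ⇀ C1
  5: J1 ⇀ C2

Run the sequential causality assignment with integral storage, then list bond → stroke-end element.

#0 →J2
#1 →J2
#2 →Sf1
#3 →J3
#4 →J2
#5 →J1

bond 2 |Sf1  (source Sf1 imposes f)
bond 0 |J2  (1-jn J2 has f-setter on 2)
bond 1 |J2  (common-f at J2 fixed by 2)
bond 4 |J2  (J2: bond 2 brought flow, rest push out)
bond 3 |J3  (J3 needs exactly one e-in)
bond 5 |J1  (common-f at J1 fixed by 0)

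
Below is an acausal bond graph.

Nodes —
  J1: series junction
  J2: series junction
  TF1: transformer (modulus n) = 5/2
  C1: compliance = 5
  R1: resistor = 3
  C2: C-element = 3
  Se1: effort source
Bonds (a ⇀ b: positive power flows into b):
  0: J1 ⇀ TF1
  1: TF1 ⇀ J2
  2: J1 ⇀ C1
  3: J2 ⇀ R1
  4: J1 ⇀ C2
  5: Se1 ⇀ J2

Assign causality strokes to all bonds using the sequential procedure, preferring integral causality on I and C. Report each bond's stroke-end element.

bond 0 →TF1
bond 1 →J2
bond 2 →J1
bond 3 →R1
bond 4 →J1
bond 5 →J2

b5 stroke at J2  (Se1 (Se) sets effort on bond)
b2 stroke at J1  (prefer integral on C1)
b4 stroke at J1  (C2 integral (e out))
b0 stroke at TF1  (closing 1-jn rule on J1)
b1 stroke at J2  (through TF1, causality passes straight; one stroke at TF1)
b3 stroke at R1  (J2 needs exactly one f-in)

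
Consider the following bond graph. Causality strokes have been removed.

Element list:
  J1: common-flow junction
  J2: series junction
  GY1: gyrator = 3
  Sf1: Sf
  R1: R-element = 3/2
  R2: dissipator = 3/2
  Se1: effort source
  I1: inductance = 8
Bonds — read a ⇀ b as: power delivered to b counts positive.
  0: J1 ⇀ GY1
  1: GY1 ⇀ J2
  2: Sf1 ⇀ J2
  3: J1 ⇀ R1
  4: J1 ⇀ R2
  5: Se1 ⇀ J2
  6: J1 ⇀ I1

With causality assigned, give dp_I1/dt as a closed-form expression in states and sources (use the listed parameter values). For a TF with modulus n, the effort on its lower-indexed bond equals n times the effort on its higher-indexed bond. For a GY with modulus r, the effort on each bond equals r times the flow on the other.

dp_I1/dt = -3*F_Sf1 - 3*p_I1/8

bond 2 stroke at Sf1  (Sf1 (Sf) sets flow on bond)
bond 5 stroke at J2  (source Se1 imposes e)
bond 1 stroke at J2  (J2: bond 2 brought flow, rest push out)
bond 0 stroke at J1  (through GY1, causality inverts; strokes same side of GY1)
bond 6 stroke at I1  (I1 integral (f out))
bond 3 stroke at J1  (1-jn J1 has f-setter on 6)
bond 4 stroke at J1  (1-jn J1 has f-setter on 6)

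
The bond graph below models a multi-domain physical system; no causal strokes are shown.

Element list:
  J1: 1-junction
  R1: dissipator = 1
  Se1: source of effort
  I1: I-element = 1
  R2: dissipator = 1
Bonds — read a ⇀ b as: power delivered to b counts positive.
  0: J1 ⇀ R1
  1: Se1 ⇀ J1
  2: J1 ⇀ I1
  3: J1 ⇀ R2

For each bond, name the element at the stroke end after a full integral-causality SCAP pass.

#0 stroke at J1
#1 stroke at J1
#2 stroke at I1
#3 stroke at J1

bond 1 stroke at J1  (source Se1 imposes e)
bond 2 stroke at I1  (prefer integral on I1)
bond 0 stroke at J1  (common-f at J1 fixed by 2)
bond 3 stroke at J1  (common-f at J1 fixed by 2)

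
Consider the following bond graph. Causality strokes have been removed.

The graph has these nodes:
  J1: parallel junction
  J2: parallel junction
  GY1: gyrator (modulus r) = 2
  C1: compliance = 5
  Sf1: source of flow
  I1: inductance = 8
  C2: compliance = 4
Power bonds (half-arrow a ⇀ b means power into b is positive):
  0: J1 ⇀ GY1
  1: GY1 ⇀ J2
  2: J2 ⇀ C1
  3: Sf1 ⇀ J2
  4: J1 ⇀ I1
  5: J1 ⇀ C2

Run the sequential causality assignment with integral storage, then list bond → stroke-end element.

#3 stroke→Sf1  (Sf1 fixes flow; stroke at Sf1)
#2 stroke→J2  (C1 outputs effort q/C1)
#1 stroke→GY1  (0-jn J2 has e-setter on 2)
#0 stroke→GY1  (GY1 both-in/both-out from 1)
#4 stroke→I1  (I1: I, integral causality)
#5 stroke→J1  (J1: last free bond brings effort in)

β0 stroke→GY1
β1 stroke→GY1
β2 stroke→J2
β3 stroke→Sf1
β4 stroke→I1
β5 stroke→J1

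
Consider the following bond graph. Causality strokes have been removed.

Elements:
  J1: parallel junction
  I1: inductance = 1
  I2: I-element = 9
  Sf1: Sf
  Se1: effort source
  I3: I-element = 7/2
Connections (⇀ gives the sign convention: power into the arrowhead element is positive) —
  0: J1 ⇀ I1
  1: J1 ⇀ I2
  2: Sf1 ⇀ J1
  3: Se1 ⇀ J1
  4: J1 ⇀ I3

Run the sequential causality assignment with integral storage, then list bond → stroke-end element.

β0 stroke at I1
β1 stroke at I2
β2 stroke at Sf1
β3 stroke at J1
β4 stroke at I3

bond 2 →Sf1  (Sf1: flow source, stroke at near end)
bond 3 →J1  (Se1 fixes effort; stroke away)
bond 0 →I1  (J1 effort already set via bond 3)
bond 1 →I2  (J1: bond 3 brought effort, rest push out)
bond 4 →I3  (0-jn J1 has e-setter on 3)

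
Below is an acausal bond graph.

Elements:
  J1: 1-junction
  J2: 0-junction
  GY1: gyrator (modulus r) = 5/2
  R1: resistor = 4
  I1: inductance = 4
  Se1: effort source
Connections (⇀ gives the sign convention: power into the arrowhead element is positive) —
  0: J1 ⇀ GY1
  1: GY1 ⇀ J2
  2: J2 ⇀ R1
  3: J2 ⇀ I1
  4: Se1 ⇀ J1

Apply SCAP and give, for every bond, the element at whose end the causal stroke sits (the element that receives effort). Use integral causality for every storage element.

b4 |J1  (Se1: effort source, stroke at far end)
b0 |GY1  (closing 1-jn rule on J1)
b1 |GY1  (GY GY1: same side as bond 0)
b3 |I1  (I1: I, integral causality)
b2 |J2  (J2: last free bond brings effort in)

#0 →GY1
#1 →GY1
#2 →J2
#3 →I1
#4 →J1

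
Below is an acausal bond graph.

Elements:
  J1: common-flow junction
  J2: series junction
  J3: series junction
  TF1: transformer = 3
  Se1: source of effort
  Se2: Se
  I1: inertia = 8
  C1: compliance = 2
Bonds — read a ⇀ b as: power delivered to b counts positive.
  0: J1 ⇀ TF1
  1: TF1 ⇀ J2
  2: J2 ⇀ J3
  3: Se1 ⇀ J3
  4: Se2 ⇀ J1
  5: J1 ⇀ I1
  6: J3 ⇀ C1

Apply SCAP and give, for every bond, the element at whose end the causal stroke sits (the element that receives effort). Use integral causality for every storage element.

#0 stroke→J1
#1 stroke→TF1
#2 stroke→J2
#3 stroke→J3
#4 stroke→J1
#5 stroke→I1
#6 stroke→J3

#3 →J3  (source Se1 imposes e)
#4 →J1  (Se2 fixes effort; stroke away)
#5 →I1  (I1 outputs flow p/I1)
#0 →J1  (J1 flow already set via bond 5)
#1 →TF1  (TF TF1: opposite of bond 0)
#2 →J2  (J2 flow already set via bond 1)
#6 →J3  (J3: bond 2 brought flow, rest push out)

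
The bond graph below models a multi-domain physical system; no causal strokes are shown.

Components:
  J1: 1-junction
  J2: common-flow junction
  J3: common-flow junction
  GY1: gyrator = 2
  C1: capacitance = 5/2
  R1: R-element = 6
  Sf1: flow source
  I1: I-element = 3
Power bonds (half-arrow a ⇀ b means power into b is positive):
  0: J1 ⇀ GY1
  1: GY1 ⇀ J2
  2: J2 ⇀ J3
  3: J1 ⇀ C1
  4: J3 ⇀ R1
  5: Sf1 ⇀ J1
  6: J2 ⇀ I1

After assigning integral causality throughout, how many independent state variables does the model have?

2  (C1, I1 all integral)

β5 |Sf1  (Sf1 fixes flow; stroke at Sf1)
β0 |J1  (J1: bond 5 brought flow, rest push out)
β3 |J1  (common-f at J1 fixed by 5)
β1 |J2  (GY GY1: same side as bond 0)
β6 |I1  (I1: I, integral causality)
β2 |J2  (1-jn J2 has f-setter on 6)
β4 |J3  (1-jn J3 has f-setter on 2)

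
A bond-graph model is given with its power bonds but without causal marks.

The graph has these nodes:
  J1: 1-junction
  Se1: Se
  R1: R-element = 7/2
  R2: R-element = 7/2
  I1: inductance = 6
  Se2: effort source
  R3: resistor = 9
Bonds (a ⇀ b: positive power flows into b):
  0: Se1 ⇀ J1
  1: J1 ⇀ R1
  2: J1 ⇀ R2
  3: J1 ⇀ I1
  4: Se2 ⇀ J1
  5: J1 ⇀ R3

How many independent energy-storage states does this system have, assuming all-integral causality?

β0 stroke→J1  (Se1 (Se) sets effort on bond)
β4 stroke→J1  (Se2: effort source, stroke at far end)
β3 stroke→I1  (prefer integral on I1)
β1 stroke→J1  (J1 flow already set via bond 3)
β2 stroke→J1  (1-jn J1 has f-setter on 3)
β5 stroke→J1  (common-f at J1 fixed by 3)

1  (I1 all integral)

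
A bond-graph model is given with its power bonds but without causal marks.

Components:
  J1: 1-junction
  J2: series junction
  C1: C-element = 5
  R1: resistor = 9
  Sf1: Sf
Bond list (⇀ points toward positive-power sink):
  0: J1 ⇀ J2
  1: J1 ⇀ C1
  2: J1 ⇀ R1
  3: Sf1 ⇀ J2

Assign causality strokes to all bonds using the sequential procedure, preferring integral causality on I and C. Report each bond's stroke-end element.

β0 |J2
β1 |J1
β2 |J1
β3 |Sf1

#3 stroke at Sf1  (source Sf1 imposes f)
#0 stroke at J2  (1-jn J2 has f-setter on 3)
#1 stroke at J1  (J1: bond 0 brought flow, rest push out)
#2 stroke at J1  (J1: bond 0 brought flow, rest push out)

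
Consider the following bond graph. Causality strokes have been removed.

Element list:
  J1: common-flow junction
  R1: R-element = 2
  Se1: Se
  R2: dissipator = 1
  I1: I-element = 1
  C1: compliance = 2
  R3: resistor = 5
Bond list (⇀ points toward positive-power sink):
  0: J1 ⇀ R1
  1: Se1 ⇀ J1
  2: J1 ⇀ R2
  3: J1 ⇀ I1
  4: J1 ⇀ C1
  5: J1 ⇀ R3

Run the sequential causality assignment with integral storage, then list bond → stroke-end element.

bond 1 →J1  (Se1 fixes effort; stroke away)
bond 3 →I1  (I1 integral (f out))
bond 0 →J1  (J1 flow already set via bond 3)
bond 2 →J1  (common-f at J1 fixed by 3)
bond 4 →J1  (1-jn J1 has f-setter on 3)
bond 5 →J1  (1-jn J1 has f-setter on 3)

bond 0 →J1
bond 1 →J1
bond 2 →J1
bond 3 →I1
bond 4 →J1
bond 5 →J1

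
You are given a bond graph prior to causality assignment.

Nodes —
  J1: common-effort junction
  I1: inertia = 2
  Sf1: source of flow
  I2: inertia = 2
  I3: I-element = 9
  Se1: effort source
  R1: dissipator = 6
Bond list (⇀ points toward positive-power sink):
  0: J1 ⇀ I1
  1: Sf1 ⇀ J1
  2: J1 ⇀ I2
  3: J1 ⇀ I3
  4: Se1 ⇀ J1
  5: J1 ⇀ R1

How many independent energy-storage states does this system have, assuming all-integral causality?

3  (I1, I2, I3 all integral)

β1 stroke→Sf1  (Sf1 (Sf) sets flow on bond)
β4 stroke→J1  (Se1 fixes effort; stroke away)
β0 stroke→I1  (J1: bond 4 brought effort, rest push out)
β2 stroke→I2  (J1: bond 4 brought effort, rest push out)
β3 stroke→I3  (J1 effort already set via bond 4)
β5 stroke→R1  (0-jn J1 has e-setter on 4)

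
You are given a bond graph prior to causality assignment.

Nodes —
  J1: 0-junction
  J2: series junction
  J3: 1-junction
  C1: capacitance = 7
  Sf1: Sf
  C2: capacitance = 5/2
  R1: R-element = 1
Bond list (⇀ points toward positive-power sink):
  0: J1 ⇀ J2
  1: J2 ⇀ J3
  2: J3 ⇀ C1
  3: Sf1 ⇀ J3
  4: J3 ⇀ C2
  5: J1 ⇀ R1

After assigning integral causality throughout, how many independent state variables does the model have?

2  (C1, C2 all integral)

#3 stroke→Sf1  (source Sf1 imposes f)
#1 stroke→J3  (J3: bond 3 brought flow, rest push out)
#2 stroke→J3  (J3: bond 3 brought flow, rest push out)
#4 stroke→J3  (J3 flow already set via bond 3)
#0 stroke→J2  (common-f at J2 fixed by 1)
#5 stroke→J1  (J1: last free bond brings effort in)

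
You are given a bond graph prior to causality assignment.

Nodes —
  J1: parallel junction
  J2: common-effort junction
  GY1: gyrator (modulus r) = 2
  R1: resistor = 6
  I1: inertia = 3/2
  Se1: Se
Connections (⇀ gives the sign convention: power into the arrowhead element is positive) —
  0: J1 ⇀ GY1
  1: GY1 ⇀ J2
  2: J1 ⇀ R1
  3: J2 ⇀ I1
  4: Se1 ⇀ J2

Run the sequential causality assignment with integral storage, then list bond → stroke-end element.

#0 |GY1
#1 |GY1
#2 |J1
#3 |I1
#4 |J2

b4 stroke→J2  (Se1 (Se) sets effort on bond)
b1 stroke→GY1  (J2: bond 4 brought effort, rest push out)
b3 stroke→I1  (0-jn J2 has e-setter on 4)
b0 stroke→GY1  (through GY1, causality inverts; strokes same side of GY1)
b2 stroke→J1  (closing 0-jn rule on J1)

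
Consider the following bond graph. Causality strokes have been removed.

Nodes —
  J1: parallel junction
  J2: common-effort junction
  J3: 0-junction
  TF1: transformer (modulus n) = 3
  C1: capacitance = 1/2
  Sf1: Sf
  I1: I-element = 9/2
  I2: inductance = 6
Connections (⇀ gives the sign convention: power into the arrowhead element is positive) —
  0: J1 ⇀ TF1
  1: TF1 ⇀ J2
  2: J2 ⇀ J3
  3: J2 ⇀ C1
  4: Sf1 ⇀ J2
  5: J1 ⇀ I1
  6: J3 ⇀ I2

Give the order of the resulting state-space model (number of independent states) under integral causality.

bond 4 |Sf1  (Sf1 (Sf) sets flow on bond)
bond 3 |J2  (C1 outputs effort q/C1)
bond 1 |TF1  (J2: bond 3 brought effort, rest push out)
bond 2 |J3  (J2 effort already set via bond 3)
bond 6 |I2  (J3 effort already set via bond 2)
bond 0 |J1  (TF1 one-in-one-out from 1)
bond 5 |I1  (common-e at J1 fixed by 0)

3  (C1, I1, I2 all integral)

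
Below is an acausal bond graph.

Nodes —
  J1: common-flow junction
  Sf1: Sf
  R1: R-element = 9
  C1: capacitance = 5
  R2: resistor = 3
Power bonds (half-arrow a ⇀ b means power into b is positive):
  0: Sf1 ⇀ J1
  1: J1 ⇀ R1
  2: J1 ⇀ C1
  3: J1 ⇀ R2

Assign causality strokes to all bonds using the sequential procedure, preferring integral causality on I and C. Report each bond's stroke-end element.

#0 →Sf1
#1 →J1
#2 →J1
#3 →J1

β0 stroke→Sf1  (Sf1 (Sf) sets flow on bond)
β1 stroke→J1  (J1 flow already set via bond 0)
β2 stroke→J1  (J1 flow already set via bond 0)
β3 stroke→J1  (J1: bond 0 brought flow, rest push out)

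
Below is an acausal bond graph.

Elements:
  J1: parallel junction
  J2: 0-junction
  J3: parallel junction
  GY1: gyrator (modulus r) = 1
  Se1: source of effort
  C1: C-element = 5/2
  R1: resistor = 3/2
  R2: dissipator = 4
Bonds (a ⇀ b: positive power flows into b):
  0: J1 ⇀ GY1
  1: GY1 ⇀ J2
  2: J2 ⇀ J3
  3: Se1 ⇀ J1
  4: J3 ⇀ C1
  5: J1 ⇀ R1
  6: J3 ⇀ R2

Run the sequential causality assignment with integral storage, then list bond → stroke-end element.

#0 →GY1
#1 →GY1
#2 →J2
#3 →J1
#4 →J3
#5 →R1
#6 →R2

bond 3 →J1  (Se1 (Se) sets effort on bond)
bond 0 →GY1  (J1: bond 3 brought effort, rest push out)
bond 5 →R1  (0-jn J1 has e-setter on 3)
bond 1 →GY1  (GY GY1: same side as bond 0)
bond 2 →J2  (J2: last free bond brings effort in)
bond 4 →J3  (prefer integral on C1)
bond 6 →R2  (J3: bond 4 brought effort, rest push out)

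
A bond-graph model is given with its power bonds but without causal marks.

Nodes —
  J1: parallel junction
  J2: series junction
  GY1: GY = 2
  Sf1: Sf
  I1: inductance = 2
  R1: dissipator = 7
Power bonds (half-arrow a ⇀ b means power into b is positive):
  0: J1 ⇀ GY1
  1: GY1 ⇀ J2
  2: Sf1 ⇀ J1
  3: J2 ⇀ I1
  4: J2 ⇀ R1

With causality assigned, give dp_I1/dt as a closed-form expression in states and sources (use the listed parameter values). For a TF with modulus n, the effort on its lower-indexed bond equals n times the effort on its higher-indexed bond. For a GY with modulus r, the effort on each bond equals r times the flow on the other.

bond 2 stroke at Sf1  (Sf1: flow source, stroke at near end)
bond 0 stroke at J1  (J1: last free bond brings effort in)
bond 1 stroke at J2  (GY GY1: same side as bond 0)
bond 3 stroke at I1  (I1 integral (f out))
bond 4 stroke at J2  (J2: bond 3 brought flow, rest push out)

dp_I1/dt = 2*F_Sf1 - 7*p_I1/2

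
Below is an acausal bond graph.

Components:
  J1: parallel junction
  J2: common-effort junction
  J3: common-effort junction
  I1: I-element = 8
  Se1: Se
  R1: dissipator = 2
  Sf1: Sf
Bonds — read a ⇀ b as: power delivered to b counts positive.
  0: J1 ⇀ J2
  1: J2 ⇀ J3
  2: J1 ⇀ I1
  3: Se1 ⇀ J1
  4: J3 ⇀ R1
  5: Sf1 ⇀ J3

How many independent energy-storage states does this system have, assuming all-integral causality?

b3 stroke→J1  (Se1 fixes effort; stroke away)
b5 stroke→Sf1  (Sf1: flow source, stroke at near end)
b0 stroke→J2  (common-e at J1 fixed by 3)
b2 stroke→I1  (0-jn J1 has e-setter on 3)
b1 stroke→J3  (J2: bond 0 brought effort, rest push out)
b4 stroke→R1  (J3: bond 1 brought effort, rest push out)

1  (I1 all integral)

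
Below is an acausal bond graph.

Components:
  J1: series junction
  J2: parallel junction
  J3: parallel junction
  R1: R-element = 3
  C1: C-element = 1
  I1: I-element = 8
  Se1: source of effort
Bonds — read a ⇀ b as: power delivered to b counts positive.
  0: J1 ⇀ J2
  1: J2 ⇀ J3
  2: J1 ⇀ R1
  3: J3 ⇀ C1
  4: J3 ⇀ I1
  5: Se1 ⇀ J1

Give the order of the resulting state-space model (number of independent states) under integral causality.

2  (C1, I1 all integral)

bond 5 →J1  (source Se1 imposes e)
bond 3 →J3  (prefer integral on C1)
bond 1 →J2  (0-jn J3 has e-setter on 3)
bond 4 →I1  (common-e at J3 fixed by 3)
bond 0 →J1  (0-jn J2 has e-setter on 1)
bond 2 →R1  (closing 1-jn rule on J1)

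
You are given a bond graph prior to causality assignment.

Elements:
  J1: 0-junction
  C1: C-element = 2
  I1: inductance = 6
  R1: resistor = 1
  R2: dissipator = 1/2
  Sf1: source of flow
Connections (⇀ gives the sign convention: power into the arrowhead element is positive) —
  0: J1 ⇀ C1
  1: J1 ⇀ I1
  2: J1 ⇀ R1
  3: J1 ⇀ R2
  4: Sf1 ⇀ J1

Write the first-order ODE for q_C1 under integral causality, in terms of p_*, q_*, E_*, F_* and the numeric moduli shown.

dq_C1/dt = F_Sf1 - p_I1/6 - 3*q_C1/2

bond 4 →Sf1  (Sf1 fixes flow; stroke at Sf1)
bond 0 →J1  (C1: C, integral causality)
bond 1 →I1  (0-jn J1 has e-setter on 0)
bond 2 →R1  (common-e at J1 fixed by 0)
bond 3 →R2  (0-jn J1 has e-setter on 0)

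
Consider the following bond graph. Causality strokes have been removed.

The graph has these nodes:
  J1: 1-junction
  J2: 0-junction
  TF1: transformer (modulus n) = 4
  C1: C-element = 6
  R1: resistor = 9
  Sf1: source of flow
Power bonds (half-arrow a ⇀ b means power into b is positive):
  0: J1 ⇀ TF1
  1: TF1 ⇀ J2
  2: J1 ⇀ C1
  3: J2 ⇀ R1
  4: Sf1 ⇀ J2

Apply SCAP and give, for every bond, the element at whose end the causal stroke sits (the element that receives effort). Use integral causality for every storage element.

b4 stroke at Sf1  (Sf1: flow source, stroke at near end)
b2 stroke at J1  (C1 outputs effort q/C1)
b0 stroke at TF1  (only one flow-in slot at J1)
b1 stroke at J2  (TF TF1: opposite of bond 0)
b3 stroke at R1  (0-jn J2 has e-setter on 1)

#0 stroke at TF1
#1 stroke at J2
#2 stroke at J1
#3 stroke at R1
#4 stroke at Sf1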